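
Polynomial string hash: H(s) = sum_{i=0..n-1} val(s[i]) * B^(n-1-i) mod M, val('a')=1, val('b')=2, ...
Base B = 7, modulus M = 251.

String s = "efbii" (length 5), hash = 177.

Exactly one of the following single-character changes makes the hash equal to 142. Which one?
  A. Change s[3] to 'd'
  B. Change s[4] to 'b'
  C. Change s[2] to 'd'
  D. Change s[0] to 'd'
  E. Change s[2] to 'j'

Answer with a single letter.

Answer: A

Derivation:
Option A: s[3]='i'->'d', delta=(4-9)*7^1 mod 251 = 216, hash=177+216 mod 251 = 142 <-- target
Option B: s[4]='i'->'b', delta=(2-9)*7^0 mod 251 = 244, hash=177+244 mod 251 = 170
Option C: s[2]='b'->'d', delta=(4-2)*7^2 mod 251 = 98, hash=177+98 mod 251 = 24
Option D: s[0]='e'->'d', delta=(4-5)*7^4 mod 251 = 109, hash=177+109 mod 251 = 35
Option E: s[2]='b'->'j', delta=(10-2)*7^2 mod 251 = 141, hash=177+141 mod 251 = 67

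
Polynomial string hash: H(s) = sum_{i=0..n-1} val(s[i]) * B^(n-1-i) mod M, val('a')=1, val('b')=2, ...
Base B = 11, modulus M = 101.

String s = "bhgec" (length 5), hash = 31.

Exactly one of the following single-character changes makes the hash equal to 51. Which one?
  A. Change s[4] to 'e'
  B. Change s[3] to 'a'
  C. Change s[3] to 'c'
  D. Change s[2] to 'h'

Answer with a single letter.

Option A: s[4]='c'->'e', delta=(5-3)*11^0 mod 101 = 2, hash=31+2 mod 101 = 33
Option B: s[3]='e'->'a', delta=(1-5)*11^1 mod 101 = 57, hash=31+57 mod 101 = 88
Option C: s[3]='e'->'c', delta=(3-5)*11^1 mod 101 = 79, hash=31+79 mod 101 = 9
Option D: s[2]='g'->'h', delta=(8-7)*11^2 mod 101 = 20, hash=31+20 mod 101 = 51 <-- target

Answer: D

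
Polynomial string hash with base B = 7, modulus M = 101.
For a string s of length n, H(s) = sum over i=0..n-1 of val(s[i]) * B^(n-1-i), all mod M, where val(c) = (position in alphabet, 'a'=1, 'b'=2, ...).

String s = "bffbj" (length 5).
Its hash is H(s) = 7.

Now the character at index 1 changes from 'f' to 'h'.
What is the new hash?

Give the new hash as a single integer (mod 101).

val('f') = 6, val('h') = 8
Position k = 1, exponent = n-1-k = 3
B^3 mod M = 7^3 mod 101 = 40
Delta = (8 - 6) * 40 mod 101 = 80
New hash = (7 + 80) mod 101 = 87

Answer: 87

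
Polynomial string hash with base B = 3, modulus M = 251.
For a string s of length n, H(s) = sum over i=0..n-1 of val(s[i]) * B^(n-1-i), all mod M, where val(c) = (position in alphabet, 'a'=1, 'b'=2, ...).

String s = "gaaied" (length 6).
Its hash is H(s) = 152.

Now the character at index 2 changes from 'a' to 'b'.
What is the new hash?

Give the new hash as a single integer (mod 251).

val('a') = 1, val('b') = 2
Position k = 2, exponent = n-1-k = 3
B^3 mod M = 3^3 mod 251 = 27
Delta = (2 - 1) * 27 mod 251 = 27
New hash = (152 + 27) mod 251 = 179

Answer: 179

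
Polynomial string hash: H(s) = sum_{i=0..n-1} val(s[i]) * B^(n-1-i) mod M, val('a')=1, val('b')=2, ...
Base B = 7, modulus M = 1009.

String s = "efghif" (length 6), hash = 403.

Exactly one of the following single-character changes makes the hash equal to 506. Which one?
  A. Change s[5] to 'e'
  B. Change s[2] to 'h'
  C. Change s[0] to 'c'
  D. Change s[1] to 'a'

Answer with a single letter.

Option A: s[5]='f'->'e', delta=(5-6)*7^0 mod 1009 = 1008, hash=403+1008 mod 1009 = 402
Option B: s[2]='g'->'h', delta=(8-7)*7^3 mod 1009 = 343, hash=403+343 mod 1009 = 746
Option C: s[0]='e'->'c', delta=(3-5)*7^5 mod 1009 = 692, hash=403+692 mod 1009 = 86
Option D: s[1]='f'->'a', delta=(1-6)*7^4 mod 1009 = 103, hash=403+103 mod 1009 = 506 <-- target

Answer: D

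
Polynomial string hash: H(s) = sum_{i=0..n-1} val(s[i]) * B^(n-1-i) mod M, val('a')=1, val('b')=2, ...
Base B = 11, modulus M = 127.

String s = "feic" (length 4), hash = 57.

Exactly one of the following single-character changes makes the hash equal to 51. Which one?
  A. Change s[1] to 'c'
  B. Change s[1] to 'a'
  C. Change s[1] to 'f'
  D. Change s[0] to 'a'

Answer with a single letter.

Option A: s[1]='e'->'c', delta=(3-5)*11^2 mod 127 = 12, hash=57+12 mod 127 = 69
Option B: s[1]='e'->'a', delta=(1-5)*11^2 mod 127 = 24, hash=57+24 mod 127 = 81
Option C: s[1]='e'->'f', delta=(6-5)*11^2 mod 127 = 121, hash=57+121 mod 127 = 51 <-- target
Option D: s[0]='f'->'a', delta=(1-6)*11^3 mod 127 = 76, hash=57+76 mod 127 = 6

Answer: C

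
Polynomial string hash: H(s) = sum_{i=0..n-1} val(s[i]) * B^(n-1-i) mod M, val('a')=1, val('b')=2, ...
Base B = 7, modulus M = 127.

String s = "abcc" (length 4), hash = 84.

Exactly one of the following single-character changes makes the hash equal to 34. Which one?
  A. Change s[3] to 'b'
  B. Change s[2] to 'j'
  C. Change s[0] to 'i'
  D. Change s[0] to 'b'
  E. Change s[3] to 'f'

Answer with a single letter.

Option A: s[3]='c'->'b', delta=(2-3)*7^0 mod 127 = 126, hash=84+126 mod 127 = 83
Option B: s[2]='c'->'j', delta=(10-3)*7^1 mod 127 = 49, hash=84+49 mod 127 = 6
Option C: s[0]='a'->'i', delta=(9-1)*7^3 mod 127 = 77, hash=84+77 mod 127 = 34 <-- target
Option D: s[0]='a'->'b', delta=(2-1)*7^3 mod 127 = 89, hash=84+89 mod 127 = 46
Option E: s[3]='c'->'f', delta=(6-3)*7^0 mod 127 = 3, hash=84+3 mod 127 = 87

Answer: C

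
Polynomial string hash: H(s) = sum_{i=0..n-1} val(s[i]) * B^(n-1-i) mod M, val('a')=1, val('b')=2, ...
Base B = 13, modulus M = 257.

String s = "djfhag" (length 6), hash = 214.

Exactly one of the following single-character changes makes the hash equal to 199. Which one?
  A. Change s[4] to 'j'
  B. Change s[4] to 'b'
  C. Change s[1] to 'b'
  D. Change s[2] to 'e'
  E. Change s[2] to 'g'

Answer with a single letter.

Answer: C

Derivation:
Option A: s[4]='a'->'j', delta=(10-1)*13^1 mod 257 = 117, hash=214+117 mod 257 = 74
Option B: s[4]='a'->'b', delta=(2-1)*13^1 mod 257 = 13, hash=214+13 mod 257 = 227
Option C: s[1]='j'->'b', delta=(2-10)*13^4 mod 257 = 242, hash=214+242 mod 257 = 199 <-- target
Option D: s[2]='f'->'e', delta=(5-6)*13^3 mod 257 = 116, hash=214+116 mod 257 = 73
Option E: s[2]='f'->'g', delta=(7-6)*13^3 mod 257 = 141, hash=214+141 mod 257 = 98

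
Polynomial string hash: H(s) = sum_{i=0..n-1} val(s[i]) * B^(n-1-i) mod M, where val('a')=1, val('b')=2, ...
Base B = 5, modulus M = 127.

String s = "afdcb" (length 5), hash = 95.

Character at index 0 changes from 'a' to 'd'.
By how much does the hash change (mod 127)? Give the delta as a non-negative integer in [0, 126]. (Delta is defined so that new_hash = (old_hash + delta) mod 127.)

Answer: 97

Derivation:
Delta formula: (val(new) - val(old)) * B^(n-1-k) mod M
  val('d') - val('a') = 4 - 1 = 3
  B^(n-1-k) = 5^4 mod 127 = 117
  Delta = 3 * 117 mod 127 = 97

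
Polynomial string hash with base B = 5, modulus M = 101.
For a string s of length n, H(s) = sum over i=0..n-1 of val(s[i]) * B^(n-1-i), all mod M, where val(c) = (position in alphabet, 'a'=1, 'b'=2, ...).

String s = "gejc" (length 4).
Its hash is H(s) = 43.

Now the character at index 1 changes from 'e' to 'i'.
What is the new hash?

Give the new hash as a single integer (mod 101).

val('e') = 5, val('i') = 9
Position k = 1, exponent = n-1-k = 2
B^2 mod M = 5^2 mod 101 = 25
Delta = (9 - 5) * 25 mod 101 = 100
New hash = (43 + 100) mod 101 = 42

Answer: 42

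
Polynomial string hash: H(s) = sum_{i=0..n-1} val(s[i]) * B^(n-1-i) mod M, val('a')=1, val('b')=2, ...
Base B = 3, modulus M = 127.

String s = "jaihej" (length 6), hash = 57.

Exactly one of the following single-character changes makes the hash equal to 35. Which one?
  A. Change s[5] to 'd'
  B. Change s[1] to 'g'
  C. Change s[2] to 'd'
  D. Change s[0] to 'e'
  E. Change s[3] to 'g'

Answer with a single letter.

Option A: s[5]='j'->'d', delta=(4-10)*3^0 mod 127 = 121, hash=57+121 mod 127 = 51
Option B: s[1]='a'->'g', delta=(7-1)*3^4 mod 127 = 105, hash=57+105 mod 127 = 35 <-- target
Option C: s[2]='i'->'d', delta=(4-9)*3^3 mod 127 = 119, hash=57+119 mod 127 = 49
Option D: s[0]='j'->'e', delta=(5-10)*3^5 mod 127 = 55, hash=57+55 mod 127 = 112
Option E: s[3]='h'->'g', delta=(7-8)*3^2 mod 127 = 118, hash=57+118 mod 127 = 48

Answer: B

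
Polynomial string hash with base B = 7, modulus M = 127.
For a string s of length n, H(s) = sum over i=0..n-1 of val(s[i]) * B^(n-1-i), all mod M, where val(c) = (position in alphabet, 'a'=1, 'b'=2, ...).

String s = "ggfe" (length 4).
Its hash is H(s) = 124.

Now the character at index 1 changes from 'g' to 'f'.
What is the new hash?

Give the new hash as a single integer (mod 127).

Answer: 75

Derivation:
val('g') = 7, val('f') = 6
Position k = 1, exponent = n-1-k = 2
B^2 mod M = 7^2 mod 127 = 49
Delta = (6 - 7) * 49 mod 127 = 78
New hash = (124 + 78) mod 127 = 75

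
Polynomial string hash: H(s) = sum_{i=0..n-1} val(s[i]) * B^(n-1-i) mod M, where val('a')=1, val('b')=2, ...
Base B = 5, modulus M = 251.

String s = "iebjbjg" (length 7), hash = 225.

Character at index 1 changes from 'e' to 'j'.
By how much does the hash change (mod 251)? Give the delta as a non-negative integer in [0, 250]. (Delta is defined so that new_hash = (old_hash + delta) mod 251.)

Delta formula: (val(new) - val(old)) * B^(n-1-k) mod M
  val('j') - val('e') = 10 - 5 = 5
  B^(n-1-k) = 5^5 mod 251 = 113
  Delta = 5 * 113 mod 251 = 63

Answer: 63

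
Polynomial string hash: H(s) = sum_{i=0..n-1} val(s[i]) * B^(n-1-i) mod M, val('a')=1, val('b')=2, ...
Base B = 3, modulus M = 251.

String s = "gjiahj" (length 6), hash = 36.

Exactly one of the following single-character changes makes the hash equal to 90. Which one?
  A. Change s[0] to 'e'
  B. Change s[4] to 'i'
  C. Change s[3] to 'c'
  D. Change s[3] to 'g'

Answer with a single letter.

Option A: s[0]='g'->'e', delta=(5-7)*3^5 mod 251 = 16, hash=36+16 mod 251 = 52
Option B: s[4]='h'->'i', delta=(9-8)*3^1 mod 251 = 3, hash=36+3 mod 251 = 39
Option C: s[3]='a'->'c', delta=(3-1)*3^2 mod 251 = 18, hash=36+18 mod 251 = 54
Option D: s[3]='a'->'g', delta=(7-1)*3^2 mod 251 = 54, hash=36+54 mod 251 = 90 <-- target

Answer: D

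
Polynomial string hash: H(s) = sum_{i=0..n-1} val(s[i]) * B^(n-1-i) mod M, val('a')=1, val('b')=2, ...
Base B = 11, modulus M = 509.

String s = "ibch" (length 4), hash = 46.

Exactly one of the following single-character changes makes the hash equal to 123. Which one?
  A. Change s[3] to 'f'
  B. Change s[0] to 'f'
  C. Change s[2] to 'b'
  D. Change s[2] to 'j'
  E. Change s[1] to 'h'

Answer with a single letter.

Answer: D

Derivation:
Option A: s[3]='h'->'f', delta=(6-8)*11^0 mod 509 = 507, hash=46+507 mod 509 = 44
Option B: s[0]='i'->'f', delta=(6-9)*11^3 mod 509 = 79, hash=46+79 mod 509 = 125
Option C: s[2]='c'->'b', delta=(2-3)*11^1 mod 509 = 498, hash=46+498 mod 509 = 35
Option D: s[2]='c'->'j', delta=(10-3)*11^1 mod 509 = 77, hash=46+77 mod 509 = 123 <-- target
Option E: s[1]='b'->'h', delta=(8-2)*11^2 mod 509 = 217, hash=46+217 mod 509 = 263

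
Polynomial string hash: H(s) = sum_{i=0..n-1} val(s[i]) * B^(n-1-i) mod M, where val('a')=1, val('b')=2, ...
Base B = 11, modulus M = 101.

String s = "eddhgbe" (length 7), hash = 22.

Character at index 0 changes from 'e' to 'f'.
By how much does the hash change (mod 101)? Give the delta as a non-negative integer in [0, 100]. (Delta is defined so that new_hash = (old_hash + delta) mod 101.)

Delta formula: (val(new) - val(old)) * B^(n-1-k) mod M
  val('f') - val('e') = 6 - 5 = 1
  B^(n-1-k) = 11^6 mod 101 = 21
  Delta = 1 * 21 mod 101 = 21

Answer: 21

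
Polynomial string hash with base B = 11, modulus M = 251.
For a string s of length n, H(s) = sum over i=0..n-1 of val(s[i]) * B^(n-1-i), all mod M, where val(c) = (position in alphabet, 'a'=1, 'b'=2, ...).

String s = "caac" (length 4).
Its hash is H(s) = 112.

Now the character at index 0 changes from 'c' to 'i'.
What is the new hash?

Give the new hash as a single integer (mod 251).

Answer: 66

Derivation:
val('c') = 3, val('i') = 9
Position k = 0, exponent = n-1-k = 3
B^3 mod M = 11^3 mod 251 = 76
Delta = (9 - 3) * 76 mod 251 = 205
New hash = (112 + 205) mod 251 = 66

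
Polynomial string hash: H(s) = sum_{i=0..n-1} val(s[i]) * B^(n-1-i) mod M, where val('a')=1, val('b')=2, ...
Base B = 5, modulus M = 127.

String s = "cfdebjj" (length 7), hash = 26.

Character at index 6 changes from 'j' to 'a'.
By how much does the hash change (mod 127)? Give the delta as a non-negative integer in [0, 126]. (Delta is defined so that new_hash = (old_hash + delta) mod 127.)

Delta formula: (val(new) - val(old)) * B^(n-1-k) mod M
  val('a') - val('j') = 1 - 10 = -9
  B^(n-1-k) = 5^0 mod 127 = 1
  Delta = -9 * 1 mod 127 = 118

Answer: 118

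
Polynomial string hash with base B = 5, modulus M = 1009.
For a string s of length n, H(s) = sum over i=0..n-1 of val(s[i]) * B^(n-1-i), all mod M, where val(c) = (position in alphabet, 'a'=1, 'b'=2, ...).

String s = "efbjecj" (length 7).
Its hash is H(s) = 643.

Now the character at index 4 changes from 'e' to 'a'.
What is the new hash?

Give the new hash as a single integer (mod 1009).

Answer: 543

Derivation:
val('e') = 5, val('a') = 1
Position k = 4, exponent = n-1-k = 2
B^2 mod M = 5^2 mod 1009 = 25
Delta = (1 - 5) * 25 mod 1009 = 909
New hash = (643 + 909) mod 1009 = 543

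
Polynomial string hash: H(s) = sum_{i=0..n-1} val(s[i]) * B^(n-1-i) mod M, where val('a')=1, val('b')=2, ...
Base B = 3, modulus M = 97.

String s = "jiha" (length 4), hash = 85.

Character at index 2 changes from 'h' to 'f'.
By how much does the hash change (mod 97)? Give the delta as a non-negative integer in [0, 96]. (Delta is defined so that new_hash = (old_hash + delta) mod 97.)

Answer: 91

Derivation:
Delta formula: (val(new) - val(old)) * B^(n-1-k) mod M
  val('f') - val('h') = 6 - 8 = -2
  B^(n-1-k) = 3^1 mod 97 = 3
  Delta = -2 * 3 mod 97 = 91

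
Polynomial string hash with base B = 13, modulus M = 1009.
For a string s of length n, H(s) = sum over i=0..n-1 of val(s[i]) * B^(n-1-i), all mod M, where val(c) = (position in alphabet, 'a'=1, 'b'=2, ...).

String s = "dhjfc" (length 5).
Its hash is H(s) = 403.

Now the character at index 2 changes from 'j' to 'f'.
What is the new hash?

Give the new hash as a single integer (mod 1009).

val('j') = 10, val('f') = 6
Position k = 2, exponent = n-1-k = 2
B^2 mod M = 13^2 mod 1009 = 169
Delta = (6 - 10) * 169 mod 1009 = 333
New hash = (403 + 333) mod 1009 = 736

Answer: 736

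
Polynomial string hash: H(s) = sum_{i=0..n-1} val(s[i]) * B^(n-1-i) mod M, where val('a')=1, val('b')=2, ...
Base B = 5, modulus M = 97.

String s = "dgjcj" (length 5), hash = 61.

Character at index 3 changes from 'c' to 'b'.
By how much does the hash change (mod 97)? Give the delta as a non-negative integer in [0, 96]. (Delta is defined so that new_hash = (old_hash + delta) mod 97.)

Answer: 92

Derivation:
Delta formula: (val(new) - val(old)) * B^(n-1-k) mod M
  val('b') - val('c') = 2 - 3 = -1
  B^(n-1-k) = 5^1 mod 97 = 5
  Delta = -1 * 5 mod 97 = 92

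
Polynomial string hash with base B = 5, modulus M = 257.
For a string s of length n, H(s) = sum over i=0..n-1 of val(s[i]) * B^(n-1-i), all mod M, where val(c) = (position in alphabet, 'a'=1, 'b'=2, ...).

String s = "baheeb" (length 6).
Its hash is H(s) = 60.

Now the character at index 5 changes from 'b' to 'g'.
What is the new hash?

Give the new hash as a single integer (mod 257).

Answer: 65

Derivation:
val('b') = 2, val('g') = 7
Position k = 5, exponent = n-1-k = 0
B^0 mod M = 5^0 mod 257 = 1
Delta = (7 - 2) * 1 mod 257 = 5
New hash = (60 + 5) mod 257 = 65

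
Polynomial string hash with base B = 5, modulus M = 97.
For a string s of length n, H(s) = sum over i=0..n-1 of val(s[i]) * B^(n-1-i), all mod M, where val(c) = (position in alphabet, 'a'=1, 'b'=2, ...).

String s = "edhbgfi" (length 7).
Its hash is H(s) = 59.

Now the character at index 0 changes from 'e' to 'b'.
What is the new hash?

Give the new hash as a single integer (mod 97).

Answer: 35

Derivation:
val('e') = 5, val('b') = 2
Position k = 0, exponent = n-1-k = 6
B^6 mod M = 5^6 mod 97 = 8
Delta = (2 - 5) * 8 mod 97 = 73
New hash = (59 + 73) mod 97 = 35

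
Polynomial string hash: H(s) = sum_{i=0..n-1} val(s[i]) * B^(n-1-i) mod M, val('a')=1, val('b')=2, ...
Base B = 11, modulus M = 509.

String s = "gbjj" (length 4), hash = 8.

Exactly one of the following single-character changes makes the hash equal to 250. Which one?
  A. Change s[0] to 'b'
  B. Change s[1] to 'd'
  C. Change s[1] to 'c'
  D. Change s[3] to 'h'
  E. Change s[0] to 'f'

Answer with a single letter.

Answer: B

Derivation:
Option A: s[0]='g'->'b', delta=(2-7)*11^3 mod 509 = 471, hash=8+471 mod 509 = 479
Option B: s[1]='b'->'d', delta=(4-2)*11^2 mod 509 = 242, hash=8+242 mod 509 = 250 <-- target
Option C: s[1]='b'->'c', delta=(3-2)*11^2 mod 509 = 121, hash=8+121 mod 509 = 129
Option D: s[3]='j'->'h', delta=(8-10)*11^0 mod 509 = 507, hash=8+507 mod 509 = 6
Option E: s[0]='g'->'f', delta=(6-7)*11^3 mod 509 = 196, hash=8+196 mod 509 = 204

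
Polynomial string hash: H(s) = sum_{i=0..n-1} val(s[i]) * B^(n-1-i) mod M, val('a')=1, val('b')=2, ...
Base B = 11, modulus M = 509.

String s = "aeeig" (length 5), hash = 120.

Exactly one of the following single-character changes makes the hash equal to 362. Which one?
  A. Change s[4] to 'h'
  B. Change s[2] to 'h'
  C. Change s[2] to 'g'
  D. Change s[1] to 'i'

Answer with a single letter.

Option A: s[4]='g'->'h', delta=(8-7)*11^0 mod 509 = 1, hash=120+1 mod 509 = 121
Option B: s[2]='e'->'h', delta=(8-5)*11^2 mod 509 = 363, hash=120+363 mod 509 = 483
Option C: s[2]='e'->'g', delta=(7-5)*11^2 mod 509 = 242, hash=120+242 mod 509 = 362 <-- target
Option D: s[1]='e'->'i', delta=(9-5)*11^3 mod 509 = 234, hash=120+234 mod 509 = 354

Answer: C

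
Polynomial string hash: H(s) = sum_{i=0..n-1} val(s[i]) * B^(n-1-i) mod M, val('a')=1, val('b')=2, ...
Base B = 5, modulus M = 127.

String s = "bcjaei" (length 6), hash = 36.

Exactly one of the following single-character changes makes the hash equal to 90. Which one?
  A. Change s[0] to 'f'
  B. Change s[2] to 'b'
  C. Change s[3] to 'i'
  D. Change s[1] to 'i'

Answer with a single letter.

Answer: A

Derivation:
Option A: s[0]='b'->'f', delta=(6-2)*5^5 mod 127 = 54, hash=36+54 mod 127 = 90 <-- target
Option B: s[2]='j'->'b', delta=(2-10)*5^3 mod 127 = 16, hash=36+16 mod 127 = 52
Option C: s[3]='a'->'i', delta=(9-1)*5^2 mod 127 = 73, hash=36+73 mod 127 = 109
Option D: s[1]='c'->'i', delta=(9-3)*5^4 mod 127 = 67, hash=36+67 mod 127 = 103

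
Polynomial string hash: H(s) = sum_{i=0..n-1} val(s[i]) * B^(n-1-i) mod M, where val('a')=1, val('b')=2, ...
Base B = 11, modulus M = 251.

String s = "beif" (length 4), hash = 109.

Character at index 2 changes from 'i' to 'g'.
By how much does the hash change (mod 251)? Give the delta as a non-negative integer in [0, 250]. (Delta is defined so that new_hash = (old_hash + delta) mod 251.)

Delta formula: (val(new) - val(old)) * B^(n-1-k) mod M
  val('g') - val('i') = 7 - 9 = -2
  B^(n-1-k) = 11^1 mod 251 = 11
  Delta = -2 * 11 mod 251 = 229

Answer: 229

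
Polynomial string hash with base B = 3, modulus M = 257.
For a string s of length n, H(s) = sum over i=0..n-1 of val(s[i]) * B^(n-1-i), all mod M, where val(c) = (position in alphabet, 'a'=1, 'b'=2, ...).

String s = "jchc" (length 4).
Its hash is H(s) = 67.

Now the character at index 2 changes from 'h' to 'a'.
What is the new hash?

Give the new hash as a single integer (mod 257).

Answer: 46

Derivation:
val('h') = 8, val('a') = 1
Position k = 2, exponent = n-1-k = 1
B^1 mod M = 3^1 mod 257 = 3
Delta = (1 - 8) * 3 mod 257 = 236
New hash = (67 + 236) mod 257 = 46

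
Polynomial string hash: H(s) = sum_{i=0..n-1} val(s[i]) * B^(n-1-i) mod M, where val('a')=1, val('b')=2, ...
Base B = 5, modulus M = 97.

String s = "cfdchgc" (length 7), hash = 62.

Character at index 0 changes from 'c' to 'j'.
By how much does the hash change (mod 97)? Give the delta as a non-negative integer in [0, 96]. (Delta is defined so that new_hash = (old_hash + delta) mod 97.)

Delta formula: (val(new) - val(old)) * B^(n-1-k) mod M
  val('j') - val('c') = 10 - 3 = 7
  B^(n-1-k) = 5^6 mod 97 = 8
  Delta = 7 * 8 mod 97 = 56

Answer: 56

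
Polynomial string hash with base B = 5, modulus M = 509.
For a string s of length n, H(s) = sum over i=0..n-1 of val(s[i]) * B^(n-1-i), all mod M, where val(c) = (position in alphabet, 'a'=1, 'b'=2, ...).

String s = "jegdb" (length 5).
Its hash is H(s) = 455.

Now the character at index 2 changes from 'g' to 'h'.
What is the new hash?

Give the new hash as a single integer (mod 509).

val('g') = 7, val('h') = 8
Position k = 2, exponent = n-1-k = 2
B^2 mod M = 5^2 mod 509 = 25
Delta = (8 - 7) * 25 mod 509 = 25
New hash = (455 + 25) mod 509 = 480

Answer: 480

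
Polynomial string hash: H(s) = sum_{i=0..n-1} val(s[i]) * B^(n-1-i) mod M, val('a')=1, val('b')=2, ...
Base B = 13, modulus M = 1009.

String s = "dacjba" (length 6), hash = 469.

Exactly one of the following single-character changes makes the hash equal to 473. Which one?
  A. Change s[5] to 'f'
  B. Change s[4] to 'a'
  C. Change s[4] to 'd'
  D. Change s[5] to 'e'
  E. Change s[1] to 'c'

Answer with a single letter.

Option A: s[5]='a'->'f', delta=(6-1)*13^0 mod 1009 = 5, hash=469+5 mod 1009 = 474
Option B: s[4]='b'->'a', delta=(1-2)*13^1 mod 1009 = 996, hash=469+996 mod 1009 = 456
Option C: s[4]='b'->'d', delta=(4-2)*13^1 mod 1009 = 26, hash=469+26 mod 1009 = 495
Option D: s[5]='a'->'e', delta=(5-1)*13^0 mod 1009 = 4, hash=469+4 mod 1009 = 473 <-- target
Option E: s[1]='a'->'c', delta=(3-1)*13^4 mod 1009 = 618, hash=469+618 mod 1009 = 78

Answer: D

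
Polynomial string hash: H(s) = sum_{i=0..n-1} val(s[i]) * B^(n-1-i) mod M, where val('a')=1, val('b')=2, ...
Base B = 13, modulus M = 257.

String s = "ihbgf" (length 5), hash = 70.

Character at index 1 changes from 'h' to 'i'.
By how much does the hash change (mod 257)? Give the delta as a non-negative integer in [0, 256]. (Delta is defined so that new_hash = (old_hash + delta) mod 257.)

Delta formula: (val(new) - val(old)) * B^(n-1-k) mod M
  val('i') - val('h') = 9 - 8 = 1
  B^(n-1-k) = 13^3 mod 257 = 141
  Delta = 1 * 141 mod 257 = 141

Answer: 141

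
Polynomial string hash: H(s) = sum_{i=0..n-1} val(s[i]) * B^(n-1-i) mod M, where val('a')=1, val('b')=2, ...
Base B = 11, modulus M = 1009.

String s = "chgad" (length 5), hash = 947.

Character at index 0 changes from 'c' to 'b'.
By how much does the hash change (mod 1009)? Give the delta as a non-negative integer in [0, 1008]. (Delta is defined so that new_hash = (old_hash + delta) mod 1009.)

Delta formula: (val(new) - val(old)) * B^(n-1-k) mod M
  val('b') - val('c') = 2 - 3 = -1
  B^(n-1-k) = 11^4 mod 1009 = 515
  Delta = -1 * 515 mod 1009 = 494

Answer: 494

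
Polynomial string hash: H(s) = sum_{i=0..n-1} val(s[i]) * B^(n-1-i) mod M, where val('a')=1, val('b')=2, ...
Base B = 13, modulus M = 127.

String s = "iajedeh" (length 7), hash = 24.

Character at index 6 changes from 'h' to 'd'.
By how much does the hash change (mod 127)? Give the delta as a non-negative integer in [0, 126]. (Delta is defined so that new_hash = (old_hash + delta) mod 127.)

Delta formula: (val(new) - val(old)) * B^(n-1-k) mod M
  val('d') - val('h') = 4 - 8 = -4
  B^(n-1-k) = 13^0 mod 127 = 1
  Delta = -4 * 1 mod 127 = 123

Answer: 123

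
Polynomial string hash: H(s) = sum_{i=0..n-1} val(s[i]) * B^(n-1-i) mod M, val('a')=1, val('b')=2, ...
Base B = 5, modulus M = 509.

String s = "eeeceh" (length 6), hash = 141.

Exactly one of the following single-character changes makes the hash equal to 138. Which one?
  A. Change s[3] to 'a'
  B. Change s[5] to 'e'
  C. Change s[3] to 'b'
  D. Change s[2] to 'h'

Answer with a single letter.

Answer: B

Derivation:
Option A: s[3]='c'->'a', delta=(1-3)*5^2 mod 509 = 459, hash=141+459 mod 509 = 91
Option B: s[5]='h'->'e', delta=(5-8)*5^0 mod 509 = 506, hash=141+506 mod 509 = 138 <-- target
Option C: s[3]='c'->'b', delta=(2-3)*5^2 mod 509 = 484, hash=141+484 mod 509 = 116
Option D: s[2]='e'->'h', delta=(8-5)*5^3 mod 509 = 375, hash=141+375 mod 509 = 7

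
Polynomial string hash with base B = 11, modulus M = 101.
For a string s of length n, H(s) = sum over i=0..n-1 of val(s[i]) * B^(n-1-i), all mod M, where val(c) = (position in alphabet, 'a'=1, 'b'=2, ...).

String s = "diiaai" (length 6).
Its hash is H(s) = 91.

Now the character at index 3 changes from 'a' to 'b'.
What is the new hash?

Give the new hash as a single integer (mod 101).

val('a') = 1, val('b') = 2
Position k = 3, exponent = n-1-k = 2
B^2 mod M = 11^2 mod 101 = 20
Delta = (2 - 1) * 20 mod 101 = 20
New hash = (91 + 20) mod 101 = 10

Answer: 10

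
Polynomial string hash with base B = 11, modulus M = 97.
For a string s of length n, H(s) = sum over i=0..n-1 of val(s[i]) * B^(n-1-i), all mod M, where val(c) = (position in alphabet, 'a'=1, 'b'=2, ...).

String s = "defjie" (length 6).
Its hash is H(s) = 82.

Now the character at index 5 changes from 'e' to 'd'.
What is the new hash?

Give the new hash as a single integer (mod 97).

Answer: 81

Derivation:
val('e') = 5, val('d') = 4
Position k = 5, exponent = n-1-k = 0
B^0 mod M = 11^0 mod 97 = 1
Delta = (4 - 5) * 1 mod 97 = 96
New hash = (82 + 96) mod 97 = 81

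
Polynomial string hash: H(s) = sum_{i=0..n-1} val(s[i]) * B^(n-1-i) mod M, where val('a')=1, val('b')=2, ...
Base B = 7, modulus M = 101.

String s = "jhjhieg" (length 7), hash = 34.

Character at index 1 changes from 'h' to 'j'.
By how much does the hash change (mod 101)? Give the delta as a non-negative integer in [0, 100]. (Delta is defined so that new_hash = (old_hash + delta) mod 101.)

Answer: 82

Derivation:
Delta formula: (val(new) - val(old)) * B^(n-1-k) mod M
  val('j') - val('h') = 10 - 8 = 2
  B^(n-1-k) = 7^5 mod 101 = 41
  Delta = 2 * 41 mod 101 = 82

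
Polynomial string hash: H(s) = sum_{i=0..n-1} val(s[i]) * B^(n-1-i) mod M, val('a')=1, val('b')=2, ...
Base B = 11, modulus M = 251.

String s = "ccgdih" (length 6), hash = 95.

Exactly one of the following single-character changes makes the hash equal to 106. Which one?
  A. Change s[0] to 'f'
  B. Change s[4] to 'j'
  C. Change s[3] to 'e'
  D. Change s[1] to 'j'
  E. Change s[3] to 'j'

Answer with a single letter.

Option A: s[0]='c'->'f', delta=(6-3)*11^5 mod 251 = 229, hash=95+229 mod 251 = 73
Option B: s[4]='i'->'j', delta=(10-9)*11^1 mod 251 = 11, hash=95+11 mod 251 = 106 <-- target
Option C: s[3]='d'->'e', delta=(5-4)*11^2 mod 251 = 121, hash=95+121 mod 251 = 216
Option D: s[1]='c'->'j', delta=(10-3)*11^4 mod 251 = 79, hash=95+79 mod 251 = 174
Option E: s[3]='d'->'j', delta=(10-4)*11^2 mod 251 = 224, hash=95+224 mod 251 = 68

Answer: B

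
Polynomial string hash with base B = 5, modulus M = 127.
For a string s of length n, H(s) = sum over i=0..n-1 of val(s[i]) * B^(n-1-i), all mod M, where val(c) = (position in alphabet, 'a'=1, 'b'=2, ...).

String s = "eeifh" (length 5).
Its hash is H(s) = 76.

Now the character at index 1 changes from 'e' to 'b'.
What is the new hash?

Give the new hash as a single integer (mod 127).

Answer: 82

Derivation:
val('e') = 5, val('b') = 2
Position k = 1, exponent = n-1-k = 3
B^3 mod M = 5^3 mod 127 = 125
Delta = (2 - 5) * 125 mod 127 = 6
New hash = (76 + 6) mod 127 = 82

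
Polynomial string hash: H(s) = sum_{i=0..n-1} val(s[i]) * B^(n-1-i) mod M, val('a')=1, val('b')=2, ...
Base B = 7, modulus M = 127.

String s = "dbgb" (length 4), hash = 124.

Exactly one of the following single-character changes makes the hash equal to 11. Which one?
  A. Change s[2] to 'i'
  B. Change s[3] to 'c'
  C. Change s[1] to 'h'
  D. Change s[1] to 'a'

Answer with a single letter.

Answer: A

Derivation:
Option A: s[2]='g'->'i', delta=(9-7)*7^1 mod 127 = 14, hash=124+14 mod 127 = 11 <-- target
Option B: s[3]='b'->'c', delta=(3-2)*7^0 mod 127 = 1, hash=124+1 mod 127 = 125
Option C: s[1]='b'->'h', delta=(8-2)*7^2 mod 127 = 40, hash=124+40 mod 127 = 37
Option D: s[1]='b'->'a', delta=(1-2)*7^2 mod 127 = 78, hash=124+78 mod 127 = 75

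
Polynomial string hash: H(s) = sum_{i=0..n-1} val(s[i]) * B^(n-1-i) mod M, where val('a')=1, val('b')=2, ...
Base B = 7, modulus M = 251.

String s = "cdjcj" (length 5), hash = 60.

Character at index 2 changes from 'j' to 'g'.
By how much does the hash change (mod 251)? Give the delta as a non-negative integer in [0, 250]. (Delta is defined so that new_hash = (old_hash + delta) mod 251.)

Answer: 104

Derivation:
Delta formula: (val(new) - val(old)) * B^(n-1-k) mod M
  val('g') - val('j') = 7 - 10 = -3
  B^(n-1-k) = 7^2 mod 251 = 49
  Delta = -3 * 49 mod 251 = 104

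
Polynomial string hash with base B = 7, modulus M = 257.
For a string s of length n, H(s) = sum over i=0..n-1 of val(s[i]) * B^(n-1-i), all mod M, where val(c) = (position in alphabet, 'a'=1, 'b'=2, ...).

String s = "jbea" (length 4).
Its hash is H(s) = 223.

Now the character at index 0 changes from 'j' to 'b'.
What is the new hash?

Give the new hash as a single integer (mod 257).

Answer: 49

Derivation:
val('j') = 10, val('b') = 2
Position k = 0, exponent = n-1-k = 3
B^3 mod M = 7^3 mod 257 = 86
Delta = (2 - 10) * 86 mod 257 = 83
New hash = (223 + 83) mod 257 = 49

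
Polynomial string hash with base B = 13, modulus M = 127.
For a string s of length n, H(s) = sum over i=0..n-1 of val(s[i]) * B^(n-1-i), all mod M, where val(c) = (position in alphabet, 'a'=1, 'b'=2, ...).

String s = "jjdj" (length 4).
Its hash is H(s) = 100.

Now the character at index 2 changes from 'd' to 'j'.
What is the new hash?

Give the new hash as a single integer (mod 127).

val('d') = 4, val('j') = 10
Position k = 2, exponent = n-1-k = 1
B^1 mod M = 13^1 mod 127 = 13
Delta = (10 - 4) * 13 mod 127 = 78
New hash = (100 + 78) mod 127 = 51

Answer: 51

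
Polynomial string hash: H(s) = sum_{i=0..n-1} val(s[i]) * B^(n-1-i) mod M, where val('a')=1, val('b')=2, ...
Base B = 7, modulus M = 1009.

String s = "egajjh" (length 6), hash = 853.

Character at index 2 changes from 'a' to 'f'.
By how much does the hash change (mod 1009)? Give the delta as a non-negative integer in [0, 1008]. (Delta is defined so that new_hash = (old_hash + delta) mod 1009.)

Answer: 706

Derivation:
Delta formula: (val(new) - val(old)) * B^(n-1-k) mod M
  val('f') - val('a') = 6 - 1 = 5
  B^(n-1-k) = 7^3 mod 1009 = 343
  Delta = 5 * 343 mod 1009 = 706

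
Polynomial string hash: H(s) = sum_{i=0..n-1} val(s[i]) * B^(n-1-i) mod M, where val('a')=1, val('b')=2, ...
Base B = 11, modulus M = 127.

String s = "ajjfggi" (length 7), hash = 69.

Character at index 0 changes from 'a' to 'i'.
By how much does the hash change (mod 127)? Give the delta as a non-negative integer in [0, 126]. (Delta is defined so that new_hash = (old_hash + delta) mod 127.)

Answer: 50

Derivation:
Delta formula: (val(new) - val(old)) * B^(n-1-k) mod M
  val('i') - val('a') = 9 - 1 = 8
  B^(n-1-k) = 11^6 mod 127 = 38
  Delta = 8 * 38 mod 127 = 50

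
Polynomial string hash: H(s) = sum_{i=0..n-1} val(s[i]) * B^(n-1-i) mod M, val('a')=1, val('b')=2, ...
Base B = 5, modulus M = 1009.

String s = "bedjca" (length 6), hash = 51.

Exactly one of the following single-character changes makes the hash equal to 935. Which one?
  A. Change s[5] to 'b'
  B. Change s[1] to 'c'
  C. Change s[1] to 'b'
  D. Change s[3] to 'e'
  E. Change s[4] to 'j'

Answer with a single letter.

Option A: s[5]='a'->'b', delta=(2-1)*5^0 mod 1009 = 1, hash=51+1 mod 1009 = 52
Option B: s[1]='e'->'c', delta=(3-5)*5^4 mod 1009 = 768, hash=51+768 mod 1009 = 819
Option C: s[1]='e'->'b', delta=(2-5)*5^4 mod 1009 = 143, hash=51+143 mod 1009 = 194
Option D: s[3]='j'->'e', delta=(5-10)*5^2 mod 1009 = 884, hash=51+884 mod 1009 = 935 <-- target
Option E: s[4]='c'->'j', delta=(10-3)*5^1 mod 1009 = 35, hash=51+35 mod 1009 = 86

Answer: D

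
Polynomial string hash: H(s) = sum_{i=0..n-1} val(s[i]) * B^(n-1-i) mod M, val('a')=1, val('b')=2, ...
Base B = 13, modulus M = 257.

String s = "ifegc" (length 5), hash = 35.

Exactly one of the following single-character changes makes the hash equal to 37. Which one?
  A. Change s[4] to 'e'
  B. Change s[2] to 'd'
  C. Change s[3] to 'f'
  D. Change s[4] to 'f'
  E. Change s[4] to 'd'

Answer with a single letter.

Answer: A

Derivation:
Option A: s[4]='c'->'e', delta=(5-3)*13^0 mod 257 = 2, hash=35+2 mod 257 = 37 <-- target
Option B: s[2]='e'->'d', delta=(4-5)*13^2 mod 257 = 88, hash=35+88 mod 257 = 123
Option C: s[3]='g'->'f', delta=(6-7)*13^1 mod 257 = 244, hash=35+244 mod 257 = 22
Option D: s[4]='c'->'f', delta=(6-3)*13^0 mod 257 = 3, hash=35+3 mod 257 = 38
Option E: s[4]='c'->'d', delta=(4-3)*13^0 mod 257 = 1, hash=35+1 mod 257 = 36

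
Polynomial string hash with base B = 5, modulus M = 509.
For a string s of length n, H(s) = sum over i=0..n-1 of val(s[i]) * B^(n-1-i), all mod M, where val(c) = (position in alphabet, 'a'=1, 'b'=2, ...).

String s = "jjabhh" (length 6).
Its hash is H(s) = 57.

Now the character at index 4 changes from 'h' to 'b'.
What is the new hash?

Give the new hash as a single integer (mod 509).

Answer: 27

Derivation:
val('h') = 8, val('b') = 2
Position k = 4, exponent = n-1-k = 1
B^1 mod M = 5^1 mod 509 = 5
Delta = (2 - 8) * 5 mod 509 = 479
New hash = (57 + 479) mod 509 = 27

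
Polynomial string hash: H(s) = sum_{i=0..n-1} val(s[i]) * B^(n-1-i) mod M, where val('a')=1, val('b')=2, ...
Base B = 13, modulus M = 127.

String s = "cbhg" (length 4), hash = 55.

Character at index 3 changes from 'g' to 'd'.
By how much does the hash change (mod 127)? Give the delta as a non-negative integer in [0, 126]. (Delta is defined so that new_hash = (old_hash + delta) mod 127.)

Answer: 124

Derivation:
Delta formula: (val(new) - val(old)) * B^(n-1-k) mod M
  val('d') - val('g') = 4 - 7 = -3
  B^(n-1-k) = 13^0 mod 127 = 1
  Delta = -3 * 1 mod 127 = 124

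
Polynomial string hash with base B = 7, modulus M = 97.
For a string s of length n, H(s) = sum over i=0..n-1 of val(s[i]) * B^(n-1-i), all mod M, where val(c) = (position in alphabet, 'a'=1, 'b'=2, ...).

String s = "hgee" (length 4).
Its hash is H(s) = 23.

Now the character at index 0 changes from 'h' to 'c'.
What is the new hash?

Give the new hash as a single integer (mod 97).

Answer: 54

Derivation:
val('h') = 8, val('c') = 3
Position k = 0, exponent = n-1-k = 3
B^3 mod M = 7^3 mod 97 = 52
Delta = (3 - 8) * 52 mod 97 = 31
New hash = (23 + 31) mod 97 = 54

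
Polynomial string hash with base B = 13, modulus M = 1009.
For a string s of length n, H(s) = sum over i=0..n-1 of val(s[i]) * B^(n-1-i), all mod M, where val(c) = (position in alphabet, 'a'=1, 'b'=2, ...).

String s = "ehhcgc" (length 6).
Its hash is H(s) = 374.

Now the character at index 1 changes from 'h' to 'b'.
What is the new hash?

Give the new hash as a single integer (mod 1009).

Answer: 538

Derivation:
val('h') = 8, val('b') = 2
Position k = 1, exponent = n-1-k = 4
B^4 mod M = 13^4 mod 1009 = 309
Delta = (2 - 8) * 309 mod 1009 = 164
New hash = (374 + 164) mod 1009 = 538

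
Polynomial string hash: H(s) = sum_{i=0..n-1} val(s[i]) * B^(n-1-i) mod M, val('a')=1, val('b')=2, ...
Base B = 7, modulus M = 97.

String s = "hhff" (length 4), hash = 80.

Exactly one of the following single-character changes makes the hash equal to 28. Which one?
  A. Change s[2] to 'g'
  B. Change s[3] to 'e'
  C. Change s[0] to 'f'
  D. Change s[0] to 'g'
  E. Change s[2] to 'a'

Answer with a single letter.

Answer: D

Derivation:
Option A: s[2]='f'->'g', delta=(7-6)*7^1 mod 97 = 7, hash=80+7 mod 97 = 87
Option B: s[3]='f'->'e', delta=(5-6)*7^0 mod 97 = 96, hash=80+96 mod 97 = 79
Option C: s[0]='h'->'f', delta=(6-8)*7^3 mod 97 = 90, hash=80+90 mod 97 = 73
Option D: s[0]='h'->'g', delta=(7-8)*7^3 mod 97 = 45, hash=80+45 mod 97 = 28 <-- target
Option E: s[2]='f'->'a', delta=(1-6)*7^1 mod 97 = 62, hash=80+62 mod 97 = 45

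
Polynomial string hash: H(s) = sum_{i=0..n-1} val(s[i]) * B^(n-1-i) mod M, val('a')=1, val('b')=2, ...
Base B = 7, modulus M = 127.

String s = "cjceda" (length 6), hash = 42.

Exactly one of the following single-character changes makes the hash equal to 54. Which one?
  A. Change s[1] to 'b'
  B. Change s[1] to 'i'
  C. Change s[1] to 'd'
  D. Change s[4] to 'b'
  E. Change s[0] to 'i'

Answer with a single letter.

Answer: B

Derivation:
Option A: s[1]='j'->'b', delta=(2-10)*7^4 mod 127 = 96, hash=42+96 mod 127 = 11
Option B: s[1]='j'->'i', delta=(9-10)*7^4 mod 127 = 12, hash=42+12 mod 127 = 54 <-- target
Option C: s[1]='j'->'d', delta=(4-10)*7^4 mod 127 = 72, hash=42+72 mod 127 = 114
Option D: s[4]='d'->'b', delta=(2-4)*7^1 mod 127 = 113, hash=42+113 mod 127 = 28
Option E: s[0]='c'->'i', delta=(9-3)*7^5 mod 127 = 4, hash=42+4 mod 127 = 46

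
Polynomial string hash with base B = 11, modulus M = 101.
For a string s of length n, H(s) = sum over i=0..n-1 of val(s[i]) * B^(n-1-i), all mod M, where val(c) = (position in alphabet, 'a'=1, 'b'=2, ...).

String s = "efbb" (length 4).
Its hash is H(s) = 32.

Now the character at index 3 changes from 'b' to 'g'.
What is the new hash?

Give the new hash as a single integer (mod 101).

Answer: 37

Derivation:
val('b') = 2, val('g') = 7
Position k = 3, exponent = n-1-k = 0
B^0 mod M = 11^0 mod 101 = 1
Delta = (7 - 2) * 1 mod 101 = 5
New hash = (32 + 5) mod 101 = 37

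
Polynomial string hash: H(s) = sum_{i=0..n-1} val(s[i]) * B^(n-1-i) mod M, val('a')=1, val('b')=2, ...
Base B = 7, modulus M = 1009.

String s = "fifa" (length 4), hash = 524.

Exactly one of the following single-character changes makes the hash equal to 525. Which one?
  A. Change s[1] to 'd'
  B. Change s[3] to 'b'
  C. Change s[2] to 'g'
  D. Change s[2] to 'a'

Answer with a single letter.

Option A: s[1]='i'->'d', delta=(4-9)*7^2 mod 1009 = 764, hash=524+764 mod 1009 = 279
Option B: s[3]='a'->'b', delta=(2-1)*7^0 mod 1009 = 1, hash=524+1 mod 1009 = 525 <-- target
Option C: s[2]='f'->'g', delta=(7-6)*7^1 mod 1009 = 7, hash=524+7 mod 1009 = 531
Option D: s[2]='f'->'a', delta=(1-6)*7^1 mod 1009 = 974, hash=524+974 mod 1009 = 489

Answer: B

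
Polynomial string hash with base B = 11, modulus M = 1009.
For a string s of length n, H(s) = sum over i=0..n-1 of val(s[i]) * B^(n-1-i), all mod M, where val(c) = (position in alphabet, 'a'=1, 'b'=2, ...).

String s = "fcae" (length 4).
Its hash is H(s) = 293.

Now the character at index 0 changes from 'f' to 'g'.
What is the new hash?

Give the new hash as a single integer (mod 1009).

Answer: 615

Derivation:
val('f') = 6, val('g') = 7
Position k = 0, exponent = n-1-k = 3
B^3 mod M = 11^3 mod 1009 = 322
Delta = (7 - 6) * 322 mod 1009 = 322
New hash = (293 + 322) mod 1009 = 615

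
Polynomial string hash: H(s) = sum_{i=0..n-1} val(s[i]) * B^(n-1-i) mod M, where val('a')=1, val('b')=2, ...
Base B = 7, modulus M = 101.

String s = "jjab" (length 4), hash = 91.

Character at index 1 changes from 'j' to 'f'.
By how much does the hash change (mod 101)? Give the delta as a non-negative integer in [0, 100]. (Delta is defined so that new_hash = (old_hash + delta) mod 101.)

Answer: 6

Derivation:
Delta formula: (val(new) - val(old)) * B^(n-1-k) mod M
  val('f') - val('j') = 6 - 10 = -4
  B^(n-1-k) = 7^2 mod 101 = 49
  Delta = -4 * 49 mod 101 = 6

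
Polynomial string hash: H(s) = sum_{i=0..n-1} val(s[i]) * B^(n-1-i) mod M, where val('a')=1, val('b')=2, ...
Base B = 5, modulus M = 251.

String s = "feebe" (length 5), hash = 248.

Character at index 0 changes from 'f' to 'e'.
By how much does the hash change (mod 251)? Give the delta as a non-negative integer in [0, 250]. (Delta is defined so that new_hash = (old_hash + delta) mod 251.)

Answer: 128

Derivation:
Delta formula: (val(new) - val(old)) * B^(n-1-k) mod M
  val('e') - val('f') = 5 - 6 = -1
  B^(n-1-k) = 5^4 mod 251 = 123
  Delta = -1 * 123 mod 251 = 128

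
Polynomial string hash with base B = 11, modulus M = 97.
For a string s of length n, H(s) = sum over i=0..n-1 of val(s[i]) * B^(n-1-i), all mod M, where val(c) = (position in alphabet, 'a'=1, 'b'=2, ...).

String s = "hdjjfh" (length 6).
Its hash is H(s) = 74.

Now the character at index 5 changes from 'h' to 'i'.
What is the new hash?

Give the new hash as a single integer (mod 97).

val('h') = 8, val('i') = 9
Position k = 5, exponent = n-1-k = 0
B^0 mod M = 11^0 mod 97 = 1
Delta = (9 - 8) * 1 mod 97 = 1
New hash = (74 + 1) mod 97 = 75

Answer: 75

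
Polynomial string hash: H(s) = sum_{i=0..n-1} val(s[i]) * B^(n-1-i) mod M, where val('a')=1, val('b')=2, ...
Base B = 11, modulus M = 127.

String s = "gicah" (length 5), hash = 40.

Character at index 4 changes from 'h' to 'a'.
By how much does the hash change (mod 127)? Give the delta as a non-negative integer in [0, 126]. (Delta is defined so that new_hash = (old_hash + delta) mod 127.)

Answer: 120

Derivation:
Delta formula: (val(new) - val(old)) * B^(n-1-k) mod M
  val('a') - val('h') = 1 - 8 = -7
  B^(n-1-k) = 11^0 mod 127 = 1
  Delta = -7 * 1 mod 127 = 120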